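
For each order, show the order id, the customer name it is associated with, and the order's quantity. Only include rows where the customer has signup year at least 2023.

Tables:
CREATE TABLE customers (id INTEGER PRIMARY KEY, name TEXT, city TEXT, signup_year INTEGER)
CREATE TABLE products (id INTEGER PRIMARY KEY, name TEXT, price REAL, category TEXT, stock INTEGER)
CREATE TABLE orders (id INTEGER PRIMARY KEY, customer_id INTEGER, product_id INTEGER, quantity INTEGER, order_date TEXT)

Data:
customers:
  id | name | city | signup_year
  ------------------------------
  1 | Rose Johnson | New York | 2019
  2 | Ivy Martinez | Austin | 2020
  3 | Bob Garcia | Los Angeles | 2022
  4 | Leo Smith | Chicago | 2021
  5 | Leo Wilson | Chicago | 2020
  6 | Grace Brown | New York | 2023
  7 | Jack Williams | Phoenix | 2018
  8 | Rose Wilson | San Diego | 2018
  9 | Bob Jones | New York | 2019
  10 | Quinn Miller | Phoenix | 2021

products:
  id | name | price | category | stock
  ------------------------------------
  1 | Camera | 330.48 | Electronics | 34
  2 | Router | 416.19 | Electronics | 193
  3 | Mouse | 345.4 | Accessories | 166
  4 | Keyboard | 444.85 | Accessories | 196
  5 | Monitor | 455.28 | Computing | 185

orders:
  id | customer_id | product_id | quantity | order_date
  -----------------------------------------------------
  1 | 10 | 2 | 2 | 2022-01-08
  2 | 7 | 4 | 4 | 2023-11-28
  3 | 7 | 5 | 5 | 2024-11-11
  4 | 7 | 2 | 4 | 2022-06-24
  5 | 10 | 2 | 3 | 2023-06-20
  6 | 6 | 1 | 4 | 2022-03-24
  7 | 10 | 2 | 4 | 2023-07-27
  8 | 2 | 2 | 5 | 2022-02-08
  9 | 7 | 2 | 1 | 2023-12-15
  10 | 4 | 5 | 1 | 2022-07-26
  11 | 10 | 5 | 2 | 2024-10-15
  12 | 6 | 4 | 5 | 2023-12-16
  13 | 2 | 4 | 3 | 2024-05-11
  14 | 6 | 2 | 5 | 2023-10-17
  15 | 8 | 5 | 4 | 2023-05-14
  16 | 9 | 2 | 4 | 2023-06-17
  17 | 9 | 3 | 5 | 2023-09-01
SELECT c.id, p.name AS customer, c.quantity FROM orders c JOIN customers p ON c.customer_id = p.id WHERE p.signup_year >= 2023

Execution result:
id | customer | quantity
6 | Grace Brown | 4
12 | Grace Brown | 5
14 | Grace Brown | 5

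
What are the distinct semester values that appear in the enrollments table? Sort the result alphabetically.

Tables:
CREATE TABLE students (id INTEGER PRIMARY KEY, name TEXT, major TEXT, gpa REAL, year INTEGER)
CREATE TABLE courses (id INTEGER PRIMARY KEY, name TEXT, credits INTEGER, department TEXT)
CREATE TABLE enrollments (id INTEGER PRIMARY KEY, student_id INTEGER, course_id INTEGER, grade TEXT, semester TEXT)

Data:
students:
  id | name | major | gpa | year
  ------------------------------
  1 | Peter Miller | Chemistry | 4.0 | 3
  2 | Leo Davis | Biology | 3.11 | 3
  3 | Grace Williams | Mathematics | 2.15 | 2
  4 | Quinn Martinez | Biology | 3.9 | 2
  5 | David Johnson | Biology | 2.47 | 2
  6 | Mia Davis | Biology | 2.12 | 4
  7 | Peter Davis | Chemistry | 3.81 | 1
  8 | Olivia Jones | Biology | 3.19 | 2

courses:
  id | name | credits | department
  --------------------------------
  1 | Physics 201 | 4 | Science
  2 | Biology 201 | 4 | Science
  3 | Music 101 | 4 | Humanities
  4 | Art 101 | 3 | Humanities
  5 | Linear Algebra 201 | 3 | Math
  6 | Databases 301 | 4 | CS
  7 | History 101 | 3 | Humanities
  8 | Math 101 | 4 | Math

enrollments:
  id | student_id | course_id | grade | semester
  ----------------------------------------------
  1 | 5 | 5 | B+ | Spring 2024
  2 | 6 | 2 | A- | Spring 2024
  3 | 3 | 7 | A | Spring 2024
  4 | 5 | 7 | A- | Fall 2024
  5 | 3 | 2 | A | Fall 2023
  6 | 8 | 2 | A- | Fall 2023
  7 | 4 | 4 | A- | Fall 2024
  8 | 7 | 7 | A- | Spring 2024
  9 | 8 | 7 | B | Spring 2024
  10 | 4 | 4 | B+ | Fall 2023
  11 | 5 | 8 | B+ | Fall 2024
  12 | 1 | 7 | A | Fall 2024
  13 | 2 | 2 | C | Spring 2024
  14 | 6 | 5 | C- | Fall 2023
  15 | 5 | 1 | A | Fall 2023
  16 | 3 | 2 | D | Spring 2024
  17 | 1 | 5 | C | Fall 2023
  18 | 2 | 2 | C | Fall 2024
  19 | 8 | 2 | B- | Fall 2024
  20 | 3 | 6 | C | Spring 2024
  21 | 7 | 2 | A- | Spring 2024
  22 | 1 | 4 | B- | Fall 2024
SELECT DISTINCT semester FROM enrollments ORDER BY semester

Execution result:
semester
Fall 2023
Fall 2024
Spring 2024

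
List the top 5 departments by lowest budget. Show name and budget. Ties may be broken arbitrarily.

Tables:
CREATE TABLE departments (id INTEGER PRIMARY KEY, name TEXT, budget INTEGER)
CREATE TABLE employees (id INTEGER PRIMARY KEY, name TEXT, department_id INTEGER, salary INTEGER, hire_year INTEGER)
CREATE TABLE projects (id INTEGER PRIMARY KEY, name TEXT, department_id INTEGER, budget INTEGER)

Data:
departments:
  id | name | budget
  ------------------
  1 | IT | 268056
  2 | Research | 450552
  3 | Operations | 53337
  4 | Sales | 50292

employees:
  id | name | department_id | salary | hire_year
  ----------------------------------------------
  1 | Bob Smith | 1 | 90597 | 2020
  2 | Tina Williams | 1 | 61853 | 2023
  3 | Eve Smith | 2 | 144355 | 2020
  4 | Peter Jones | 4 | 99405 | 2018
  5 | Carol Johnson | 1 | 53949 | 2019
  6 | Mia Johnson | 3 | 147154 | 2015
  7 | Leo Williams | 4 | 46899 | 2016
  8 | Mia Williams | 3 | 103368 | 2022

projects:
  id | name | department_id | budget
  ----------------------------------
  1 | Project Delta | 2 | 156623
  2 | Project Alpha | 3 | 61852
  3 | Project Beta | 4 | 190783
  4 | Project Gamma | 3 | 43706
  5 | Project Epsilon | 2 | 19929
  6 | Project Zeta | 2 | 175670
SELECT name, budget FROM departments ORDER BY budget ASC LIMIT 5

Execution result:
name | budget
Sales | 50292
Operations | 53337
IT | 268056
Research | 450552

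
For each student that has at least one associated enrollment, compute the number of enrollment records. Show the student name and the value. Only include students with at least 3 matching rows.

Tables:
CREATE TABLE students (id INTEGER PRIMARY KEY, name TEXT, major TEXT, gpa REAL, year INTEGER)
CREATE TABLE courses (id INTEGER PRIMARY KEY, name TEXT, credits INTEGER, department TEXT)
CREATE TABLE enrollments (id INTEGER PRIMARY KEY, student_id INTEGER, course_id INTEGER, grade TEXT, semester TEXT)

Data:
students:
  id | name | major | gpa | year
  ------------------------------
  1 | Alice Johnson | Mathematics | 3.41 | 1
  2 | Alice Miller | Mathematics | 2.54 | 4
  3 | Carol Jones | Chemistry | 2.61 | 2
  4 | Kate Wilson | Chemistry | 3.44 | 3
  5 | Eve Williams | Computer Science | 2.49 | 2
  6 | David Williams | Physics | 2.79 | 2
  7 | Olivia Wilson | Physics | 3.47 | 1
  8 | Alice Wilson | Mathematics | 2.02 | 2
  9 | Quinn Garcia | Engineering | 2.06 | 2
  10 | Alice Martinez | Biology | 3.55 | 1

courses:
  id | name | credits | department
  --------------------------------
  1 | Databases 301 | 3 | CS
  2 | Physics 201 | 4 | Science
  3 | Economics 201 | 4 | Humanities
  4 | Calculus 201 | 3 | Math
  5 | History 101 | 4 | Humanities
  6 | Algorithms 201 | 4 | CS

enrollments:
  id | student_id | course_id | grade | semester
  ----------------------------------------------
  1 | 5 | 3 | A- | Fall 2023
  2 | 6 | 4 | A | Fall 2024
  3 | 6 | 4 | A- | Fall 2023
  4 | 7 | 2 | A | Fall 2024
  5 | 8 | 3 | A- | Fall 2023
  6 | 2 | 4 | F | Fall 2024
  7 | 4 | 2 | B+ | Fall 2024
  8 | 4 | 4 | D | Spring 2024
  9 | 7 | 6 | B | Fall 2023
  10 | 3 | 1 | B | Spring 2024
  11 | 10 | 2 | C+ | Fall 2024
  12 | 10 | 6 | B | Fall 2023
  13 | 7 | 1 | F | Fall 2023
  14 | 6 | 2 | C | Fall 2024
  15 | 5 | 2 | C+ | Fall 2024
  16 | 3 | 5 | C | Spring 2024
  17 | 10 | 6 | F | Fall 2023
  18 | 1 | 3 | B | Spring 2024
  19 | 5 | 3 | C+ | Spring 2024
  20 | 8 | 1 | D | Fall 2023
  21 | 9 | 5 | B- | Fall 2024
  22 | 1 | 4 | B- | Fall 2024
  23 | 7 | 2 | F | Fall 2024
SELECT p.name, COUNT(*) AS n FROM enrollments c JOIN students p ON c.student_id = p.id GROUP BY p.id, p.name HAVING COUNT(*) >= 3

Execution result:
name | n
Eve Williams | 3
David Williams | 3
Olivia Wilson | 4
Alice Martinez | 3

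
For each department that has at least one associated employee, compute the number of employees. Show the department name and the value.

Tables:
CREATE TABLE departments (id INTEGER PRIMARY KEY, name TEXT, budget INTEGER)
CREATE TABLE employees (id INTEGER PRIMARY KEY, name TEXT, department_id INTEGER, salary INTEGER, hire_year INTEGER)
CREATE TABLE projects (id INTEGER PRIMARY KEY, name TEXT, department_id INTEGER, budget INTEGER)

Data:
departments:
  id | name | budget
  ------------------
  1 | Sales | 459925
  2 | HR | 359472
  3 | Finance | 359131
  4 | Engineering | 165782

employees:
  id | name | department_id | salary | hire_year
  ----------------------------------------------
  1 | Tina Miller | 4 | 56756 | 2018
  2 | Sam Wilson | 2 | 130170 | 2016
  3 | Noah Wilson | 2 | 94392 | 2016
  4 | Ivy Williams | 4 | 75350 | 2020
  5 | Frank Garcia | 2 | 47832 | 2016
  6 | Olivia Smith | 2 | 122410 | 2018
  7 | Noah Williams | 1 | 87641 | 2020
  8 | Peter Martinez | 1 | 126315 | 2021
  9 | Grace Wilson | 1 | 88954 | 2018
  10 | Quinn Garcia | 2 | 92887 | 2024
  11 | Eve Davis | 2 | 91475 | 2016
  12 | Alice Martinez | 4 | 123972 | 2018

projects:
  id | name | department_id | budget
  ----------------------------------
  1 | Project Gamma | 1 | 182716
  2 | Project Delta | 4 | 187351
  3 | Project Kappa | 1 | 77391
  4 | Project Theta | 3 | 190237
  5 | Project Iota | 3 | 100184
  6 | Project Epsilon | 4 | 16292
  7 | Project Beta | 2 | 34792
SELECT p.name, COUNT(*) AS n FROM employees c JOIN departments p ON c.department_id = p.id GROUP BY p.id, p.name

Execution result:
name | n
Sales | 3
HR | 6
Engineering | 3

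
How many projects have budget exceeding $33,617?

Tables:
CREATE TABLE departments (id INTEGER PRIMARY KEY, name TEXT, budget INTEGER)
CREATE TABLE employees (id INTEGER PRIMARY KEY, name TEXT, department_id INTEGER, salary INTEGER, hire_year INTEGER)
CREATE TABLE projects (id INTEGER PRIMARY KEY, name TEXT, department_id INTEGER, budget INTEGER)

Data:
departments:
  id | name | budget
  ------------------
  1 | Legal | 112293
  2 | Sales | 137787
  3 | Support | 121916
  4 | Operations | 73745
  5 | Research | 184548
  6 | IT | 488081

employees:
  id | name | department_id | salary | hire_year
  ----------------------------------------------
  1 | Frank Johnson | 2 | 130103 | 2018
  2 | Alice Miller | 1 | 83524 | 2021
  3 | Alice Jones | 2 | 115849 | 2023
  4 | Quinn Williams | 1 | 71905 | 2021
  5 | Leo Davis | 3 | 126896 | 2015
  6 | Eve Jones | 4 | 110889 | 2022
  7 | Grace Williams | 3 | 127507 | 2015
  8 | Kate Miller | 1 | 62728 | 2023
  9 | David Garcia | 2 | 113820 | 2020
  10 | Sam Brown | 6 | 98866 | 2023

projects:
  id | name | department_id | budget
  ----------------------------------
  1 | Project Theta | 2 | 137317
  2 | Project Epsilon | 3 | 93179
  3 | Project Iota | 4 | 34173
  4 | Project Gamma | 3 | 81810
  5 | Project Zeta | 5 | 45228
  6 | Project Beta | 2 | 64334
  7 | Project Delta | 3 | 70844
SELECT COUNT(*) FROM projects WHERE budget > 33617

Execution result:
7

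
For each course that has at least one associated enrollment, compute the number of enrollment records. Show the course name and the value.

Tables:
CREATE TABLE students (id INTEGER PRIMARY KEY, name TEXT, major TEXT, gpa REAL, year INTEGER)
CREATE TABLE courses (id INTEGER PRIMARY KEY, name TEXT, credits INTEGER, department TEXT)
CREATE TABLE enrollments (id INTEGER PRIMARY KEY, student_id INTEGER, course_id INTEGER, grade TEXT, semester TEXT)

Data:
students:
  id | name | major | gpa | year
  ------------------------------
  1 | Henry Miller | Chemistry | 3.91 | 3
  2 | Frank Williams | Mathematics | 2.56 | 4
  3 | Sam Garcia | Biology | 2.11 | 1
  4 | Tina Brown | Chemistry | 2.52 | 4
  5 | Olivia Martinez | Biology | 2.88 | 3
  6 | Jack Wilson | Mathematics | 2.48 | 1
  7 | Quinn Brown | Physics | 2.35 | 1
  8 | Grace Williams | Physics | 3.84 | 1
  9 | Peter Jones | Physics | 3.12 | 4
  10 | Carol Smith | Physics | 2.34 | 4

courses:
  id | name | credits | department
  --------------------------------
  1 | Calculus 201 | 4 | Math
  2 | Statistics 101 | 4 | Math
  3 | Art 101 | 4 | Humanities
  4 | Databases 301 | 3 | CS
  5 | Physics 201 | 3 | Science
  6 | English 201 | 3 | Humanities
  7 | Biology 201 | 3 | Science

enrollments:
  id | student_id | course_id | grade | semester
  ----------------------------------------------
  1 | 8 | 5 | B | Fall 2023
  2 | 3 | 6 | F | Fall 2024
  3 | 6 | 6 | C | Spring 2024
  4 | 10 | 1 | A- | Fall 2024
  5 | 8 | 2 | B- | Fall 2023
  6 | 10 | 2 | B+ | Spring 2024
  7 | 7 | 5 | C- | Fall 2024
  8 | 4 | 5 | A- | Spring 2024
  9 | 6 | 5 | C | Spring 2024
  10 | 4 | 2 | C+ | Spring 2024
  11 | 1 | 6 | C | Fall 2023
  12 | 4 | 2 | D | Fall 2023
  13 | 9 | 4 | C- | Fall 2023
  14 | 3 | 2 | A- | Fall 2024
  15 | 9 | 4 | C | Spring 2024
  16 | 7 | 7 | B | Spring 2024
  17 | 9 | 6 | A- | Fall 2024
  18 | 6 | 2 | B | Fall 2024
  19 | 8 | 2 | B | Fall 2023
SELECT p.name, COUNT(*) AS n FROM enrollments c JOIN courses p ON c.course_id = p.id GROUP BY p.id, p.name

Execution result:
name | n
Calculus 201 | 1
Statistics 101 | 7
Databases 301 | 2
Physics 201 | 4
English 201 | 4
Biology 201 | 1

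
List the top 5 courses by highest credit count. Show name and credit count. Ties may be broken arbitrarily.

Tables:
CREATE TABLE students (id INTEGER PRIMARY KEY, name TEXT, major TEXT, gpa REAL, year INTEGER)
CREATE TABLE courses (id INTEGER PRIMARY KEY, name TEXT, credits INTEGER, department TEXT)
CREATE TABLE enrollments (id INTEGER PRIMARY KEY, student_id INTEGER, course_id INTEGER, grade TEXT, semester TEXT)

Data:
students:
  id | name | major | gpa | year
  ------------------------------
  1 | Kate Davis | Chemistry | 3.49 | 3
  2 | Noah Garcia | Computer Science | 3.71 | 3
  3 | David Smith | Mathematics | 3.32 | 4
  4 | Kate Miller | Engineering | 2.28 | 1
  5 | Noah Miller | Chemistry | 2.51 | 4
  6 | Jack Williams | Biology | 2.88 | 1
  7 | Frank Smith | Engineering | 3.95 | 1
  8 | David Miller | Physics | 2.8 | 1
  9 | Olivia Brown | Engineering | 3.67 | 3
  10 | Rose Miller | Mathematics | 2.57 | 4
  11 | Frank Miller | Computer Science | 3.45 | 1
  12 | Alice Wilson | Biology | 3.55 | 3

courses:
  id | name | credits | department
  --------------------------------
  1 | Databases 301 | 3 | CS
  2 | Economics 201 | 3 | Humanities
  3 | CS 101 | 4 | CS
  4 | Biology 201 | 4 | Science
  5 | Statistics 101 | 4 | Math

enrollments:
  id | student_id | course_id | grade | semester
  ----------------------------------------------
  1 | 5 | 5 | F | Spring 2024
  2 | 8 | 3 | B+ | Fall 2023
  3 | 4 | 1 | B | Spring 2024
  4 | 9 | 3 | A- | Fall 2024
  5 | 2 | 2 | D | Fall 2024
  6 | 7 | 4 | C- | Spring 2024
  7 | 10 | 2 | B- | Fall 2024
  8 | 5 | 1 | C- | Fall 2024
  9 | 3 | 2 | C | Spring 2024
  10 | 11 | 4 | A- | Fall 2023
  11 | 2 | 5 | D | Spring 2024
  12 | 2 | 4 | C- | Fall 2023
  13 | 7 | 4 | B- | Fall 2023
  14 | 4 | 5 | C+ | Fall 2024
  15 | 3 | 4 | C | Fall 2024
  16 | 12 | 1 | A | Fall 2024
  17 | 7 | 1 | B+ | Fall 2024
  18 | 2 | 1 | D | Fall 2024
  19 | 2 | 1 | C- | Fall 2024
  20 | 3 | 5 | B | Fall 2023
SELECT name, credits FROM courses ORDER BY credits DESC LIMIT 5

Execution result:
name | credits
CS 101 | 4
Biology 201 | 4
Statistics 101 | 4
Databases 301 | 3
Economics 201 | 3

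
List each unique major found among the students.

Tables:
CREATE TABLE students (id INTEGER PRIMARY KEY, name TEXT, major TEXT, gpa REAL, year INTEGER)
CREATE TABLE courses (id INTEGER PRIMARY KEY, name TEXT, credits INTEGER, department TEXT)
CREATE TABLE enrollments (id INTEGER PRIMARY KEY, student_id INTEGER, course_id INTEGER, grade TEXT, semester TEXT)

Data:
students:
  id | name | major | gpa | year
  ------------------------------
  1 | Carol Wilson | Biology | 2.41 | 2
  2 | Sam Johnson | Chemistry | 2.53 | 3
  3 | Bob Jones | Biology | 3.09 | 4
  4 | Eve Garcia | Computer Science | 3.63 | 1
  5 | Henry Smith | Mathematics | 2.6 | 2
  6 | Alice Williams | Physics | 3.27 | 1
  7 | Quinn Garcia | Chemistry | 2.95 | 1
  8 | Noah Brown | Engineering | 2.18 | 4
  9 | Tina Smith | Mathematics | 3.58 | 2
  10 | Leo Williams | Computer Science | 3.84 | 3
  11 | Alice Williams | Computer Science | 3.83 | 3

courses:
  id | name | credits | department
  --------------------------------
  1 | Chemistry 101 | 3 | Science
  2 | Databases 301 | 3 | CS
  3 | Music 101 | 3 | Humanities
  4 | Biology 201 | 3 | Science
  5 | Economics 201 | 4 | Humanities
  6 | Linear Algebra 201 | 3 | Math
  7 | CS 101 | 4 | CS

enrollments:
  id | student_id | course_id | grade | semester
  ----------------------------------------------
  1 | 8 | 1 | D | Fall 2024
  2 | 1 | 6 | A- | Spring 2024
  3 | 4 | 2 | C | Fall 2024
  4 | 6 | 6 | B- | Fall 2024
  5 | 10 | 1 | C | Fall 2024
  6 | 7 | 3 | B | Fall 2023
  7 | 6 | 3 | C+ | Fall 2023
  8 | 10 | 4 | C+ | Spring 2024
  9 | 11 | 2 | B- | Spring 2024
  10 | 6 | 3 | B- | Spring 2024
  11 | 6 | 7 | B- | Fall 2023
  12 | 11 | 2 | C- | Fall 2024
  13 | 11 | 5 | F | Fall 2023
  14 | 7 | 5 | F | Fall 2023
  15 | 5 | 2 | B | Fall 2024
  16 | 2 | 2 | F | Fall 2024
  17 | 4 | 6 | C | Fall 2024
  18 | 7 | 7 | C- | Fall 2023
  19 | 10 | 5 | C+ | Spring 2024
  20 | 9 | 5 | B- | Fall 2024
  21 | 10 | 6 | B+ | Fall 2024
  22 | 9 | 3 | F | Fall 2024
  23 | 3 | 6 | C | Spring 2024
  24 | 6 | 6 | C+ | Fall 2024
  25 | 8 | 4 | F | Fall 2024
SELECT DISTINCT major FROM students

Execution result:
major
Biology
Chemistry
Computer Science
Mathematics
Physics
Engineering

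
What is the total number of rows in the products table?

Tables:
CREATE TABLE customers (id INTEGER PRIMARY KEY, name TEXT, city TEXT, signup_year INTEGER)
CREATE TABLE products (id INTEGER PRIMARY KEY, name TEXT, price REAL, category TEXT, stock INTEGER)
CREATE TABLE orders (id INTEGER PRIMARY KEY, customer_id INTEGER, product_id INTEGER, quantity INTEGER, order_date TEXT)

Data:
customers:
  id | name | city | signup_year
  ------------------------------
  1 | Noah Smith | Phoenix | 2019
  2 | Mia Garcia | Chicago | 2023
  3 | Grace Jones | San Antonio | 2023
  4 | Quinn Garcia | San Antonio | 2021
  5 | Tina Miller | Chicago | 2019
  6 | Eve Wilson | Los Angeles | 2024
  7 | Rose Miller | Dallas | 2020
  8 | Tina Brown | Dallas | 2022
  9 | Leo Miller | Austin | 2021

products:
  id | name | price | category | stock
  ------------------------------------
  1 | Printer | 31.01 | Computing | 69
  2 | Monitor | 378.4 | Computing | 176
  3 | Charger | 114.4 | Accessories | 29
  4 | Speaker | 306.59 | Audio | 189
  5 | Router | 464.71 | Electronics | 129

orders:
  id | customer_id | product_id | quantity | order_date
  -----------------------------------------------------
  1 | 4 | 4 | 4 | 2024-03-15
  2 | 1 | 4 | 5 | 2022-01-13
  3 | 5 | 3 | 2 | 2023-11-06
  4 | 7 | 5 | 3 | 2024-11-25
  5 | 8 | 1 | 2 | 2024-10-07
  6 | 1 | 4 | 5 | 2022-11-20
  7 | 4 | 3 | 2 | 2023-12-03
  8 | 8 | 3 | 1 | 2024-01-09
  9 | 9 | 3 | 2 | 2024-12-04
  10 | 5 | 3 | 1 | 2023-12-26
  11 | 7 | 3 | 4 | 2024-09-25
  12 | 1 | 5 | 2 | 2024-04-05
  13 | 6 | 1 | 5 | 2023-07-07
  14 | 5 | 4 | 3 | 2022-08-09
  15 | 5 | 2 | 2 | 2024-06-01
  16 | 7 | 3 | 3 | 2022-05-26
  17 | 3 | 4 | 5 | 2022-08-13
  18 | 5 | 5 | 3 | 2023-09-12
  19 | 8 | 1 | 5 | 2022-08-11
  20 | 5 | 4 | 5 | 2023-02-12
SELECT COUNT(*) FROM products

Execution result:
5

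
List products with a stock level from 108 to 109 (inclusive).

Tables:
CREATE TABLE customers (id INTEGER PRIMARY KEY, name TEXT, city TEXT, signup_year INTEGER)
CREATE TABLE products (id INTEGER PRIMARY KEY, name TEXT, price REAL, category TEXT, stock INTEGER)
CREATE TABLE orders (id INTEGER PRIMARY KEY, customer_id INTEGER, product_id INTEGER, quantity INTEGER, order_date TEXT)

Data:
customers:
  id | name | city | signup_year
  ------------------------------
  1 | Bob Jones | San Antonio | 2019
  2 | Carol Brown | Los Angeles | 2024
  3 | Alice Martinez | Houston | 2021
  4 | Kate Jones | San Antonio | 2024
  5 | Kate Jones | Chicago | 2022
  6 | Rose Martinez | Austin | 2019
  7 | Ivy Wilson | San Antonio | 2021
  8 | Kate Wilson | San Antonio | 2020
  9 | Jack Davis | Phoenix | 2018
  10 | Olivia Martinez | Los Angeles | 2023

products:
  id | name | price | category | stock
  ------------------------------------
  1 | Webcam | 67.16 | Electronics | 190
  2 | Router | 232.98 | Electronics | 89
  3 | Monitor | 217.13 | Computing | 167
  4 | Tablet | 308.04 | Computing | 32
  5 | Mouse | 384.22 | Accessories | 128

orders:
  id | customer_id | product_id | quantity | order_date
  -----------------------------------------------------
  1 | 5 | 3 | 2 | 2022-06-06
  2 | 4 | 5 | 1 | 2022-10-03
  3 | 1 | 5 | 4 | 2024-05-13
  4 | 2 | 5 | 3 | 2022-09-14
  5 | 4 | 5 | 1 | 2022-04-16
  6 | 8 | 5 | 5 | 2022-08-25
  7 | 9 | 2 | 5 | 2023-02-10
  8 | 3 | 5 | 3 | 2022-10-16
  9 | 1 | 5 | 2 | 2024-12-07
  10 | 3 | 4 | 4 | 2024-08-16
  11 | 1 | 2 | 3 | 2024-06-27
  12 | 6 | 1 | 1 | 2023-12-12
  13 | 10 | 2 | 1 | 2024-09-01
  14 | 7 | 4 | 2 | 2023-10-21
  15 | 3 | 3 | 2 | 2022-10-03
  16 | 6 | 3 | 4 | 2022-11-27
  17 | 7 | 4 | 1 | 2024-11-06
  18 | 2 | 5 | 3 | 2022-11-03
SELECT name, stock FROM products WHERE stock BETWEEN 108 AND 109

Execution result:
(no rows)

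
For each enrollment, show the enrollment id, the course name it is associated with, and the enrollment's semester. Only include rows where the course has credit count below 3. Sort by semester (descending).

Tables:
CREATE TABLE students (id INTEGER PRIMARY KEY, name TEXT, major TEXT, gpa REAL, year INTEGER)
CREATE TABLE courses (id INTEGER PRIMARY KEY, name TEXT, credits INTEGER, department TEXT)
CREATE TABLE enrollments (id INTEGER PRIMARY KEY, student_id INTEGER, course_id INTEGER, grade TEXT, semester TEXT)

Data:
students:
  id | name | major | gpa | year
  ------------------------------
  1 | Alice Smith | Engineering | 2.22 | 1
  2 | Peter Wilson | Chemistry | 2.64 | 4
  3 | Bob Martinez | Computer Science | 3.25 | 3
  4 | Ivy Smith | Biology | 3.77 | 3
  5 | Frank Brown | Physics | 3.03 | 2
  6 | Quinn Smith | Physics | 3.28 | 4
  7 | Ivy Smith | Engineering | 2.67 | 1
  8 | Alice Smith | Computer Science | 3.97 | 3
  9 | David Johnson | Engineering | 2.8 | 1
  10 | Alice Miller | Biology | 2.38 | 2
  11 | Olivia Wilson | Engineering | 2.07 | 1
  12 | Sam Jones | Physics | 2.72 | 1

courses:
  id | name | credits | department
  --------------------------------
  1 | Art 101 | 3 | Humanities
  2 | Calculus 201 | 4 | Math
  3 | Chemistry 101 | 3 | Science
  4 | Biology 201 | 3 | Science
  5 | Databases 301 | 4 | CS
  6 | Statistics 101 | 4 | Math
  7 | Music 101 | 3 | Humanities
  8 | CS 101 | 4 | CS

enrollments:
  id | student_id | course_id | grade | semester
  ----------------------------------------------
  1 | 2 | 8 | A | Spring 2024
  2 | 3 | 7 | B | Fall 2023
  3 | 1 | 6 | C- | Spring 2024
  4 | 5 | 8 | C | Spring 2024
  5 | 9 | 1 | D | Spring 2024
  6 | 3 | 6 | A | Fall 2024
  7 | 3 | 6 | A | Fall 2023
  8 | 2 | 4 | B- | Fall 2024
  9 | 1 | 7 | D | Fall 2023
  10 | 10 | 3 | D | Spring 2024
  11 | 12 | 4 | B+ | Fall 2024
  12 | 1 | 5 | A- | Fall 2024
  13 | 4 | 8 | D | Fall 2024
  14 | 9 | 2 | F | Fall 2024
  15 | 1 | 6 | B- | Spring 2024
SELECT c.id, p.name AS course, c.semester FROM enrollments c JOIN courses p ON c.course_id = p.id WHERE p.credits < 3 ORDER BY c.semester DESC

Execution result:
(no rows)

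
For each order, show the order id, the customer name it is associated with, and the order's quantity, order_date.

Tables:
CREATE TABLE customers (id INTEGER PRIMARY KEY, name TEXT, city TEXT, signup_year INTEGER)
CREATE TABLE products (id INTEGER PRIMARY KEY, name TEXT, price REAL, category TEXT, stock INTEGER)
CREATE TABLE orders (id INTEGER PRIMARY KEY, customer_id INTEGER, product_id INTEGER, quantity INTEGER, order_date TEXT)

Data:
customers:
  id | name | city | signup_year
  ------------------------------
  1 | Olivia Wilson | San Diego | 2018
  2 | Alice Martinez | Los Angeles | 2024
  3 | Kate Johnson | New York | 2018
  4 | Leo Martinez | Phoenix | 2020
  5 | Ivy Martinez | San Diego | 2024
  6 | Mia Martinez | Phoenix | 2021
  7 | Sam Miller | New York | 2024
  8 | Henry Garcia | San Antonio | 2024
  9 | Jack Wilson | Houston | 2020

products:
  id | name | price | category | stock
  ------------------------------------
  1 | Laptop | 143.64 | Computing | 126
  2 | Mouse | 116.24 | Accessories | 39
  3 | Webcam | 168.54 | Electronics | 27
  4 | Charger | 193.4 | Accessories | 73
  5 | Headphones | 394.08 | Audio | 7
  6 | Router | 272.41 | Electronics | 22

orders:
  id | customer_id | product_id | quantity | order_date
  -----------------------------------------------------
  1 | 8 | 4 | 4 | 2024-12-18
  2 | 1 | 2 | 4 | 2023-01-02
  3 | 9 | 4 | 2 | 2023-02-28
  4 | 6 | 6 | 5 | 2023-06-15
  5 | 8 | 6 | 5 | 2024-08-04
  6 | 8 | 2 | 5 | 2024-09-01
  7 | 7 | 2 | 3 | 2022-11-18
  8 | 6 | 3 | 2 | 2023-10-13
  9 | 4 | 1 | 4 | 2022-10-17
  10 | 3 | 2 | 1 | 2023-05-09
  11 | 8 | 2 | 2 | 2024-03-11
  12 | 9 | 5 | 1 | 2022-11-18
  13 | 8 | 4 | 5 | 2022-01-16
SELECT c.id, p.name AS customer, c.quantity, c.order_date FROM orders c JOIN customers p ON c.customer_id = p.id

Execution result:
id | customer | quantity | order_date
1 | Henry Garcia | 4 | 2024-12-18
2 | Olivia Wilson | 4 | 2023-01-02
3 | Jack Wilson | 2 | 2023-02-28
4 | Mia Martinez | 5 | 2023-06-15
5 | Henry Garcia | 5 | 2024-08-04
6 | Henry Garcia | 5 | 2024-09-01
7 | Sam Miller | 3 | 2022-11-18
8 | Mia Martinez | 2 | 2023-10-13
9 | Leo Martinez | 4 | 2022-10-17
10 | Kate Johnson | 1 | 2023-05-09
11 | Henry Garcia | 2 | 2024-03-11
12 | Jack Wilson | 1 | 2022-11-18
13 | Henry Garcia | 5 | 2022-01-16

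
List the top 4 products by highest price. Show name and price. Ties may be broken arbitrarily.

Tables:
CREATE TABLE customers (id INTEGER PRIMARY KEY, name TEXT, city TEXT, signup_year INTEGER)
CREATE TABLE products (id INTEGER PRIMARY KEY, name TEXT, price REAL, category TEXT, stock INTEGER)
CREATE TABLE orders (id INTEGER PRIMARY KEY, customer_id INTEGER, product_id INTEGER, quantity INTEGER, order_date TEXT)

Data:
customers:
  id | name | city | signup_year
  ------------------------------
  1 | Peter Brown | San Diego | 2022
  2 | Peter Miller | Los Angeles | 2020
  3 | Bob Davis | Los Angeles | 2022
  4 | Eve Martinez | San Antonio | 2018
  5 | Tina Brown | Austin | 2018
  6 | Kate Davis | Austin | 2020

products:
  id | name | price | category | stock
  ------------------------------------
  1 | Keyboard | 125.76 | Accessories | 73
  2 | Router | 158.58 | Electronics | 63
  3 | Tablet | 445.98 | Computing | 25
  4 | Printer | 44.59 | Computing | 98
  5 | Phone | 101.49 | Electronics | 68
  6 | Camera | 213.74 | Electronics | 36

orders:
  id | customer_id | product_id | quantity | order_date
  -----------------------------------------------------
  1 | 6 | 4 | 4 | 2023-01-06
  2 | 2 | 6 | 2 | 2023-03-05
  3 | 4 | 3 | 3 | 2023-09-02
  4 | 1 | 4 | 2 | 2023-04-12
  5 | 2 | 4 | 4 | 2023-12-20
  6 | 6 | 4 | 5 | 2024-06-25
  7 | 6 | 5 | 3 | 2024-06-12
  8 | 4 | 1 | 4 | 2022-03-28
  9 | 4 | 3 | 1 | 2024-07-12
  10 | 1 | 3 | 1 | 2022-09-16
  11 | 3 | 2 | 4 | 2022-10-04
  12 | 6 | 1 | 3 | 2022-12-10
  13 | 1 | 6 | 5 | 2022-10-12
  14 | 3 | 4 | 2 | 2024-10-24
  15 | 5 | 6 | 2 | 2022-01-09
SELECT name, price FROM products ORDER BY price DESC LIMIT 4

Execution result:
name | price
Tablet | 445.98
Camera | 213.74
Router | 158.58
Keyboard | 125.76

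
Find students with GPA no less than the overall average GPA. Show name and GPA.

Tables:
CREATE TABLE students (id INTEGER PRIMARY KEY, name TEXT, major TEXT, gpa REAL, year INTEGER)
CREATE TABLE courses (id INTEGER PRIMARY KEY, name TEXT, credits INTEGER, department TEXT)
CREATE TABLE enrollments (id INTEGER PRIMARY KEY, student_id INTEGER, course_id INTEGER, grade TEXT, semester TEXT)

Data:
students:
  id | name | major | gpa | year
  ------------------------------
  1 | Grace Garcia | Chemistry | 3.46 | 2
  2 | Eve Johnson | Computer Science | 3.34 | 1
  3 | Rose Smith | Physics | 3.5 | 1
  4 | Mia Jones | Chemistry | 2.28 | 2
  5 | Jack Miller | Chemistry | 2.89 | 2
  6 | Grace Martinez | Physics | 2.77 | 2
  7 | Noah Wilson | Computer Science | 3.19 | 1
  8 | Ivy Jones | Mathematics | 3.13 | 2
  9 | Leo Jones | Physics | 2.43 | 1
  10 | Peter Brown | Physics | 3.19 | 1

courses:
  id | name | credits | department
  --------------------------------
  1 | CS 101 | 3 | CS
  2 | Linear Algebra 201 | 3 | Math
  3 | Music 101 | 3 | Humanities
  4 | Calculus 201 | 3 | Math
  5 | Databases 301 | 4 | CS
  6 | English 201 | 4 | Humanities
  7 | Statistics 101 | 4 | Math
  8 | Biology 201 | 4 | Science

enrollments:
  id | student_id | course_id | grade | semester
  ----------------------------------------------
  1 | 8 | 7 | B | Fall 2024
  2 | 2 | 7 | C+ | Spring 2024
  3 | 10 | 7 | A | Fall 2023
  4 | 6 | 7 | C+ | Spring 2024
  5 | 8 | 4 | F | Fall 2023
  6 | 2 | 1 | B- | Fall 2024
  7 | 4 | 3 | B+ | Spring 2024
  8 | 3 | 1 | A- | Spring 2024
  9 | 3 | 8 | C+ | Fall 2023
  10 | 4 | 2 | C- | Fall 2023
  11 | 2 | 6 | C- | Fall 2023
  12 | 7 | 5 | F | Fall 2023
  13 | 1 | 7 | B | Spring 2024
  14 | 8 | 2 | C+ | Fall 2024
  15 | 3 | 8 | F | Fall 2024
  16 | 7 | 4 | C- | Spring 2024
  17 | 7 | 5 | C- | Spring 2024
SELECT name, gpa FROM students WHERE gpa >= (SELECT AVG(gpa) FROM students)

Execution result:
name | gpa
Grace Garcia | 3.46
Eve Johnson | 3.34
Rose Smith | 3.50
Noah Wilson | 3.19
Ivy Jones | 3.13
Peter Brown | 3.19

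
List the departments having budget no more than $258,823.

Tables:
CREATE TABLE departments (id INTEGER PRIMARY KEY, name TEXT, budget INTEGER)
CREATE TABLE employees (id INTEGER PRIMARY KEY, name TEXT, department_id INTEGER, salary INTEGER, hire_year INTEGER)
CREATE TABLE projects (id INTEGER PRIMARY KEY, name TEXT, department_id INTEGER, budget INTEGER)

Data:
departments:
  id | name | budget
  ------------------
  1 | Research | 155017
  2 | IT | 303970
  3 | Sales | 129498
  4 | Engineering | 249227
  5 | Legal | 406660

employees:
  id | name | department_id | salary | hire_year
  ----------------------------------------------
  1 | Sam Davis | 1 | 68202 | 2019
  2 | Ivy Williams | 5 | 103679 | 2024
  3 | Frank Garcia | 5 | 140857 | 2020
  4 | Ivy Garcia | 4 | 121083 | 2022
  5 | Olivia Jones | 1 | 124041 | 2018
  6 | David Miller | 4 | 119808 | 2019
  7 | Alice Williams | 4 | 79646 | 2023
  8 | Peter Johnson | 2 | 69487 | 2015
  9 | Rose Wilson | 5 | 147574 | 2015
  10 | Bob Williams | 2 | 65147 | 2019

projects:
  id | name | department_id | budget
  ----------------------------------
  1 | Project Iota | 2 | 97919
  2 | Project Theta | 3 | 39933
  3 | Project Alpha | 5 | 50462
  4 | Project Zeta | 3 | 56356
SELECT name, budget FROM departments WHERE budget <= 258823

Execution result:
name | budget
Research | 155017
Sales | 129498
Engineering | 249227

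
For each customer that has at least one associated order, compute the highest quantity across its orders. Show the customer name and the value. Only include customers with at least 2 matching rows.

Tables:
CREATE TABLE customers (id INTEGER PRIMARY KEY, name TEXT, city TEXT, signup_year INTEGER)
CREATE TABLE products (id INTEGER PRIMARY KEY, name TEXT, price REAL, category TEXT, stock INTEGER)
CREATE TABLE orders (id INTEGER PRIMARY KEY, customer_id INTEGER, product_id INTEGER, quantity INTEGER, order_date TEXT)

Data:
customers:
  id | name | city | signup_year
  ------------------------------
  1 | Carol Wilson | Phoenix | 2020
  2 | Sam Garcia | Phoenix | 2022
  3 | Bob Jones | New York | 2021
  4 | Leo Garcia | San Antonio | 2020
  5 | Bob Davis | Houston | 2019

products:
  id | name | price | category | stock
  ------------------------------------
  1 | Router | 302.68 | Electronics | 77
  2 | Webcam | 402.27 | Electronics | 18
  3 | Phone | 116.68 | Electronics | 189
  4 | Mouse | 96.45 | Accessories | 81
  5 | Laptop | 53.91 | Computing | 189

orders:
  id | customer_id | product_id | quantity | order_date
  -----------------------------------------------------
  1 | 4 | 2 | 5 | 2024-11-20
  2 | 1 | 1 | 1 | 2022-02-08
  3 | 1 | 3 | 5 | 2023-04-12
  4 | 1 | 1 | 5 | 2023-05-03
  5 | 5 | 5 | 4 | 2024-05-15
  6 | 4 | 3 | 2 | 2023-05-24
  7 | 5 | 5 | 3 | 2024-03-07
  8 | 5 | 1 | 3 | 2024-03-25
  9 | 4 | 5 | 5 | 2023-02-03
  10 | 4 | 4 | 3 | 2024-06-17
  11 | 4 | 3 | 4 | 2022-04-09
SELECT p.name, MAX(c.quantity) AS max_quantity FROM orders c JOIN customers p ON c.customer_id = p.id GROUP BY p.id, p.name HAVING COUNT(*) >= 2

Execution result:
name | max_quantity
Carol Wilson | 5
Leo Garcia | 5
Bob Davis | 4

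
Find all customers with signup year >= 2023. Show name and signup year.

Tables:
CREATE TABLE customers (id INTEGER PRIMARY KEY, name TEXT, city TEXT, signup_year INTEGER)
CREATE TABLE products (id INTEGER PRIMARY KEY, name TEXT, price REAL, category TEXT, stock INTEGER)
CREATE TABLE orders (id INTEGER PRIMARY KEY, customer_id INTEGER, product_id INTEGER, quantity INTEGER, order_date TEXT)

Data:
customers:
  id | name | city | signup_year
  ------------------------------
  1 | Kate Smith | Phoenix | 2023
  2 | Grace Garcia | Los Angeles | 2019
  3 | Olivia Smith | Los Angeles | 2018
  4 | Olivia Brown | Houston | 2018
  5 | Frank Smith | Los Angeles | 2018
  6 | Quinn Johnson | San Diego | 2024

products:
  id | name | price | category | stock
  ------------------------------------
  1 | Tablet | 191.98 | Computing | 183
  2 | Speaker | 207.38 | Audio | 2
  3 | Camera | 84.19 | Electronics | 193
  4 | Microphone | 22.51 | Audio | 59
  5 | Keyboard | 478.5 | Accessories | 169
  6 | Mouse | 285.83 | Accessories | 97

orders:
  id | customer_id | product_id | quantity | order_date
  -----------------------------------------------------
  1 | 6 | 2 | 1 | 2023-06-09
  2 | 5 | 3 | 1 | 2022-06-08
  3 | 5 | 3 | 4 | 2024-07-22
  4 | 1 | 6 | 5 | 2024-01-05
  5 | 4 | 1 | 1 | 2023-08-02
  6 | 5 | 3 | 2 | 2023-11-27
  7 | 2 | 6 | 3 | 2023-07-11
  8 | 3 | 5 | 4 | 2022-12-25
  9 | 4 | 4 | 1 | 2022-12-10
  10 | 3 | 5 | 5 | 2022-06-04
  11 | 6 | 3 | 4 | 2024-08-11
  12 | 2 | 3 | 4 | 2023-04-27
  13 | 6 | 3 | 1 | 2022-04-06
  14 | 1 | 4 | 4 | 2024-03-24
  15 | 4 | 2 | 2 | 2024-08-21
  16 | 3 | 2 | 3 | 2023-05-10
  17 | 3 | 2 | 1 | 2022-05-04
SELECT name, signup_year FROM customers WHERE signup_year >= 2023

Execution result:
name | signup_year
Kate Smith | 2023
Quinn Johnson | 2024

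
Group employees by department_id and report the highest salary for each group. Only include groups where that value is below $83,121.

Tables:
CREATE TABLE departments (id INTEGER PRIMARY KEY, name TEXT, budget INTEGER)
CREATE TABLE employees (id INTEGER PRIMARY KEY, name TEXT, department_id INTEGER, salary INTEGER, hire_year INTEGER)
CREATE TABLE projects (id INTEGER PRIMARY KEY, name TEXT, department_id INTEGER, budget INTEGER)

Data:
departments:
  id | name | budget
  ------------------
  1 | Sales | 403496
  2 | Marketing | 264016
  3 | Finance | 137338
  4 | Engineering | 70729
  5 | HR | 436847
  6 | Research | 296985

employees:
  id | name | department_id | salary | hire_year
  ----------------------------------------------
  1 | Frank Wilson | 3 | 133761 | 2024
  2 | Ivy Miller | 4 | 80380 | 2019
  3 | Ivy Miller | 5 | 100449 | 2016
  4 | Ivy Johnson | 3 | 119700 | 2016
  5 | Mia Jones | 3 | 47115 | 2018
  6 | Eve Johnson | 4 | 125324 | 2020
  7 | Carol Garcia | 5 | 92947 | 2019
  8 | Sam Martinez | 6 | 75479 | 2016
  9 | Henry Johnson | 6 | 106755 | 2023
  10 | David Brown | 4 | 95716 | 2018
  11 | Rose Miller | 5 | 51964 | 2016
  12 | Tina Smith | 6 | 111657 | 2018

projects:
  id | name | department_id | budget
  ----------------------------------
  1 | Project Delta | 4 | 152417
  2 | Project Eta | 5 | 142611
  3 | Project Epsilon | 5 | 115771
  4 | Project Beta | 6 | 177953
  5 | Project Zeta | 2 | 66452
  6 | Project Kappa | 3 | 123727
SELECT department_id, MAX(salary) AS max_salary FROM employees GROUP BY department_id HAVING MAX(salary) < 83121

Execution result:
(no rows)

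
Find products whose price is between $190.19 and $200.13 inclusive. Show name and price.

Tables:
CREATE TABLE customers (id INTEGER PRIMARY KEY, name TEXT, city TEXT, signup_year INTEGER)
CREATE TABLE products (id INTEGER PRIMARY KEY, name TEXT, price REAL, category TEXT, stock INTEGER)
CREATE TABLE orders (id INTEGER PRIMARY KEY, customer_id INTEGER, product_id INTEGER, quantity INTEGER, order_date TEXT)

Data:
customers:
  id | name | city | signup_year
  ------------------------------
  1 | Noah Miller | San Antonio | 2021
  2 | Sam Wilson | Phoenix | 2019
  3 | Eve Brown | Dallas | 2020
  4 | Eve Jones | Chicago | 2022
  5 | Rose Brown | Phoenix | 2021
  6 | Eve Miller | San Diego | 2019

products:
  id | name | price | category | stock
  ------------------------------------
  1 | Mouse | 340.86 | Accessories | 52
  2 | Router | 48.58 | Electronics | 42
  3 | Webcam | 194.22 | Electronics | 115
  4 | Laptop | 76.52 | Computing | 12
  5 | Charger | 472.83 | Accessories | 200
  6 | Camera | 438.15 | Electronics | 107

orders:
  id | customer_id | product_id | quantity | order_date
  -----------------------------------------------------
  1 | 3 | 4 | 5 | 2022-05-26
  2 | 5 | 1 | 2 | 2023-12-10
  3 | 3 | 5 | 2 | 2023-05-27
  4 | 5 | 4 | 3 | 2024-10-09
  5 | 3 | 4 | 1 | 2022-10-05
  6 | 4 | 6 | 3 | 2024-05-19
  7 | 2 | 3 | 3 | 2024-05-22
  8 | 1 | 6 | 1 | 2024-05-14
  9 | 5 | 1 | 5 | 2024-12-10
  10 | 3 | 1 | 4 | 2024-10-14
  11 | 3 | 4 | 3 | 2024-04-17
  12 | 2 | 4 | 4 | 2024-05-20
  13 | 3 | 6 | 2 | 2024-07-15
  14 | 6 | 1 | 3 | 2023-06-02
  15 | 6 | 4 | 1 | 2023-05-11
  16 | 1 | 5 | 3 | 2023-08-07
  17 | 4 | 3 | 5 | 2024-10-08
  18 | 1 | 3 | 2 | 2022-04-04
SELECT name, price FROM products WHERE price BETWEEN 190.19 AND 200.13

Execution result:
name | price
Webcam | 194.22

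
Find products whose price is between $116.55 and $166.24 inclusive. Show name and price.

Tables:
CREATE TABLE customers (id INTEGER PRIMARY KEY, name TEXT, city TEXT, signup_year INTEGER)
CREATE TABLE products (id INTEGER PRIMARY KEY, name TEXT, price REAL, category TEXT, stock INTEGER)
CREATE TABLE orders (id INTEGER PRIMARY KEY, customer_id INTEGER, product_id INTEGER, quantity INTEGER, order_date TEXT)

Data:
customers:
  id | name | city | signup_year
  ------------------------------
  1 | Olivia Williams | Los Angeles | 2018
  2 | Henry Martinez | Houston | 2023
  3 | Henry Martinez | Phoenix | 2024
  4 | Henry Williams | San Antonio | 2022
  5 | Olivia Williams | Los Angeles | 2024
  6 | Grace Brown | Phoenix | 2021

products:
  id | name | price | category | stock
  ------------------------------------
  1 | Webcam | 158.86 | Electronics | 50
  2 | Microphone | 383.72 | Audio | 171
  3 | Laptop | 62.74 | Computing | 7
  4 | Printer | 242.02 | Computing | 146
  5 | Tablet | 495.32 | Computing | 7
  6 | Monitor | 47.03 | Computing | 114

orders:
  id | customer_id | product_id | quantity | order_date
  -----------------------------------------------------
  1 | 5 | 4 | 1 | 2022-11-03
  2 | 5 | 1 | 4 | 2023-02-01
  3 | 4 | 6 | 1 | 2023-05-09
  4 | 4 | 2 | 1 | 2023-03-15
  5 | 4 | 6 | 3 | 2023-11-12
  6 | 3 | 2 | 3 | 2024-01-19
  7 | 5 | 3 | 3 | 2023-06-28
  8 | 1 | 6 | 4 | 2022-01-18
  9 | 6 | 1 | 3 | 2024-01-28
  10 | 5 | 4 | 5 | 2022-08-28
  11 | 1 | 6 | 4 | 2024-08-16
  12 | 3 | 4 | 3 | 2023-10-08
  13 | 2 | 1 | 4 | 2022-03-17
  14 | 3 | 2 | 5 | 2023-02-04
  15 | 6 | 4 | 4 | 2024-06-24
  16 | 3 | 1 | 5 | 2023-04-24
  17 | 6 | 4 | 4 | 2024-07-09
SELECT name, price FROM products WHERE price BETWEEN 116.55 AND 166.24

Execution result:
name | price
Webcam | 158.86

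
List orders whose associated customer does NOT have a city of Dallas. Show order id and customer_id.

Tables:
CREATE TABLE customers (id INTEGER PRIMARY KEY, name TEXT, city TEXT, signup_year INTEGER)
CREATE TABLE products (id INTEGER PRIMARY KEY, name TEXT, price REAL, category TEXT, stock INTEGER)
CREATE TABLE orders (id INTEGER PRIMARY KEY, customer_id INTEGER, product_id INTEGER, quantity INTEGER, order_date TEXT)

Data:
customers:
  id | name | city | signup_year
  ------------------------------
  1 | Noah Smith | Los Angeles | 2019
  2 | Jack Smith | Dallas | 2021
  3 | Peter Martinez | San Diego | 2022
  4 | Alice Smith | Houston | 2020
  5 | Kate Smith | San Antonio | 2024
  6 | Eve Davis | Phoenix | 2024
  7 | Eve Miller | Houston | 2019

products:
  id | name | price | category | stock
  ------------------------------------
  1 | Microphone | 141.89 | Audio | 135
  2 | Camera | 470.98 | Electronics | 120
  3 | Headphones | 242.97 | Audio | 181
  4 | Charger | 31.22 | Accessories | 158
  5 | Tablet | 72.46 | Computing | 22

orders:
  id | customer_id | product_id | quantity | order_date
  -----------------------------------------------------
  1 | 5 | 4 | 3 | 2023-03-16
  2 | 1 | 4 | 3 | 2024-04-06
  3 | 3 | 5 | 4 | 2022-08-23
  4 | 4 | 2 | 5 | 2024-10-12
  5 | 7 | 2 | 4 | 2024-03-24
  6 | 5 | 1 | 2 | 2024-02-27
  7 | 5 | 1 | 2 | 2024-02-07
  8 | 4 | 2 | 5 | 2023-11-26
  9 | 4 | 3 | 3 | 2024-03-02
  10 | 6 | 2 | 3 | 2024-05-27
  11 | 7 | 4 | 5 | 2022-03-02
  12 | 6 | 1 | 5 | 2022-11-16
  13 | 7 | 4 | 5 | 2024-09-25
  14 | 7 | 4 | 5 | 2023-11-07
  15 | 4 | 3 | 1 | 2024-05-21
SELECT id, customer_id FROM orders WHERE customer_id NOT IN (SELECT id FROM customers WHERE city = 'Dallas')

Execution result:
id | customer_id
1 | 5
2 | 1
3 | 3
4 | 4
5 | 7
6 | 5
7 | 5
8 | 4
9 | 4
10 | 6
11 | 7
12 | 6
13 | 7
14 | 7
15 | 4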